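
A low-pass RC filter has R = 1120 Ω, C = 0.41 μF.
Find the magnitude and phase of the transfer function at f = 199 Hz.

Step 1 — Angular frequency: ω = 2π·199 = 1250 rad/s.
Step 2 — Transfer function: H(jω) = 1/(1 + jωRC).
Step 3 — Denominator: 1 + jωRC = 1 + j·1250·1120·4.1e-07 = 1 + j0.5742.
Step 4 — H = 0.7521 - j0.4318.
Step 5 — Magnitude: |H| = 0.8672 (-1.2 dB); phase: φ = -29.9°.

|H| = 0.8672 (-1.2 dB), φ = -29.9°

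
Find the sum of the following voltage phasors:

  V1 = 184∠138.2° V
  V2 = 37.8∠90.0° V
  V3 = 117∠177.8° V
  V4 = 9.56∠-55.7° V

Step 1 — Convert each phasor to rectangular form:
  V1 = 184·(cos(138.2°) + j·sin(138.2°)) = -137.2 + j122.6 V
  V2 = 37.8·(cos(90.0°) + j·sin(90.0°)) = 0 + j37.8 V
  V3 = 117·(cos(177.8°) + j·sin(177.8°)) = -116.9 + j4.491 V
  V4 = 9.56·(cos(-55.7°) + j·sin(-55.7°)) = 5.387 - j7.897 V
Step 2 — Sum components: V_total = -248.7 + j157 V.
Step 3 — Convert to polar: |V_total| = 294.1 V, ∠V_total = 147.7°.

V_total = 294.1∠147.7° V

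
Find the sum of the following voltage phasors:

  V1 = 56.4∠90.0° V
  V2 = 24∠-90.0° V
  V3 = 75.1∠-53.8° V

Step 1 — Convert each phasor to rectangular form:
  V1 = 56.4·(cos(90.0°) + j·sin(90.0°)) = 0 + j56.4 V
  V2 = 24·(cos(-90.0°) + j·sin(-90.0°)) = 0 - j24 V
  V3 = 75.1·(cos(-53.8°) + j·sin(-53.8°)) = 44.35 - j60.6 V
Step 2 — Sum components: V_total = 44.35 - j28.2 V.
Step 3 — Convert to polar: |V_total| = 52.56 V, ∠V_total = -32.5°.

V_total = 52.56∠-32.5° V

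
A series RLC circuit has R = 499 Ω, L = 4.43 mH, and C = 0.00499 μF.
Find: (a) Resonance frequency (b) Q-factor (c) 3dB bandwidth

Step 1 — Resonance: ω₀ = 1/√(LC) = 1/√(0.00443·4.99e-09) = 2.127e+05 rad/s.
Step 2 — f₀ = ω₀/(2π) = 3.385e+04 Hz.
Step 3 — Series Q: Q = ω₀L/R = 2.127e+05·0.00443/499 = 1.888.
Step 4 — Bandwidth: Δω = ω₀/Q = 1.126e+05 rad/s; BW = Δω/(2π) = 1.793e+04 Hz.

(a) f₀ = 3.385e+04 Hz  (b) Q = 1.888  (c) BW = 1.793e+04 Hz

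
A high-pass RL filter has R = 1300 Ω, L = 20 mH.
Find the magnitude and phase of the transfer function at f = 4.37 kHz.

Step 1 — Angular frequency: ω = 2π·4370 = 2.746e+04 rad/s.
Step 2 — Transfer function: H(jω) = jωL/(R + jωL).
Step 3 — Numerator jωL = j·549.2; denominator R + jωL = 1300 + j549.2.
Step 4 — H = 0.1514 + j0.3585.
Step 5 — Magnitude: |H| = 0.3891 (-8.2 dB); phase: φ = 67.1°.

|H| = 0.3891 (-8.2 dB), φ = 67.1°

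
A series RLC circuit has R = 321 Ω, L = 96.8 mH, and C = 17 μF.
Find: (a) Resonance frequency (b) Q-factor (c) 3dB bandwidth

Step 1 — Resonance: ω₀ = 1/√(LC) = 1/√(0.0968·1.7e-05) = 779.5 rad/s.
Step 2 — f₀ = ω₀/(2π) = 124.1 Hz.
Step 3 — Series Q: Q = ω₀L/R = 779.5·0.0968/321 = 0.2351.
Step 4 — Bandwidth: Δω = ω₀/Q = 3316 rad/s; BW = Δω/(2π) = 527.8 Hz.

(a) f₀ = 124.1 Hz  (b) Q = 0.2351  (c) BW = 527.8 Hz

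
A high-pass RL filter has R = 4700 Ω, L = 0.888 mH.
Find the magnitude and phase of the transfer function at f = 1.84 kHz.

Step 1 — Angular frequency: ω = 2π·1840 = 1.156e+04 rad/s.
Step 2 — Transfer function: H(jω) = jωL/(R + jωL).
Step 3 — Numerator jωL = j·10.27; denominator R + jωL = 4700 + j10.27.
Step 4 — H = 4.771e-06 + j0.002184.
Step 5 — Magnitude: |H| = 0.002184 (-53.2 dB); phase: φ = 89.9°.

|H| = 0.002184 (-53.2 dB), φ = 89.9°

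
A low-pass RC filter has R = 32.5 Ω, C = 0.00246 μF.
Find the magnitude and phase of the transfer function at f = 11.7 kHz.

Step 1 — Angular frequency: ω = 2π·1.17e+04 = 7.351e+04 rad/s.
Step 2 — Transfer function: H(jω) = 1/(1 + jωRC).
Step 3 — Denominator: 1 + jωRC = 1 + j·7.351e+04·32.5·2.46e-09 = 1 + j0.005877.
Step 4 — H = 1 - j0.005877.
Step 5 — Magnitude: |H| = 1 (-0.0 dB); phase: φ = -0.3°.

|H| = 1 (-0.0 dB), φ = -0.3°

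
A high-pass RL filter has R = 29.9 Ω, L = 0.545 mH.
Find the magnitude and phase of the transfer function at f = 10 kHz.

Step 1 — Angular frequency: ω = 2π·1e+04 = 6.283e+04 rad/s.
Step 2 — Transfer function: H(jω) = jωL/(R + jωL).
Step 3 — Numerator jωL = j·34.24; denominator R + jωL = 29.9 + j34.24.
Step 4 — H = 0.5674 + j0.4954.
Step 5 — Magnitude: |H| = 0.7533 (-2.5 dB); phase: φ = 41.1°.

|H| = 0.7533 (-2.5 dB), φ = 41.1°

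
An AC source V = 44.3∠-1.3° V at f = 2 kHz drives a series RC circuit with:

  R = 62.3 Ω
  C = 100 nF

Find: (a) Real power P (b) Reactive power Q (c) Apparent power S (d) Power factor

Step 1 — Angular frequency: ω = 2π·f = 2π·2000 = 1.257e+04 rad/s.
Step 2 — Component impedances:
  R: Z = R = 62.3 Ω
  C: Z = 1/(jωC) = -j/(ω·C) = 0 - j795.8 Ω
Step 3 — Series combination: Z_total = R + C = 62.3 - j795.8 Ω = 798.2∠-85.5° Ω.
Step 4 — Source phasor: V = 44.3∠-1.3° V = 44.29 - j1.005 V.
Step 5 — Current: I = V / Z = 0.005586 + j0.05522 A = 0.0555∠84.2° A.
Step 6 — Complex power: S = V·I* = 0.1919 - j2.451 VA.
Step 7 — Real power: P = Re(S) = 0.1919 W.
Step 8 — Reactive power: Q = Im(S) = -2.451 VAR.
Step 9 — Apparent power: |S| = 2.459 VA.
Step 10 — Power factor: PF = P/|S| = 0.07805 (leading).

(a) P = 0.1919 W  (b) Q = -2.451 VAR  (c) S = 2.459 VA  (d) PF = 0.07805 (leading)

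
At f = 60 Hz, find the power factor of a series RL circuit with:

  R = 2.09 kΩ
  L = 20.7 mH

Step 1 — Angular frequency: ω = 2π·f = 2π·60 = 377 rad/s.
Step 2 — Component impedances:
  R: Z = R = 2090 Ω
  L: Z = jωL = j·377·0.0207 = 0 + j7.804 Ω
Step 3 — Series combination: Z_total = R + L = 2090 + j7.804 Ω = 2090∠0.2° Ω.
Step 4 — Power factor: PF = cos(φ) = Re(Z)/|Z| = 2090/2090 = 1.
Step 5 — Type: Im(Z) = 7.804 ⇒ lagging (phase φ = 0.2°).

PF = 1 (lagging, φ = 0.2°)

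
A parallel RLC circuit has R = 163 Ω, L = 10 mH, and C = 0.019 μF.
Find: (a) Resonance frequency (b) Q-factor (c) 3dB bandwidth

Step 1 — Resonance: ω₀ = 1/√(LC) = 1/√(0.01·1.9e-08) = 7.255e+04 rad/s.
Step 2 — f₀ = ω₀/(2π) = 1.155e+04 Hz.
Step 3 — Parallel Q: Q = R/(ω₀L) = 163/(7.255e+04·0.01) = 0.2247.
Step 4 — Bandwidth: Δω = ω₀/Q = 3.229e+05 rad/s; BW = Δω/(2π) = 5.139e+04 Hz.

(a) f₀ = 1.155e+04 Hz  (b) Q = 0.2247  (c) BW = 5.139e+04 Hz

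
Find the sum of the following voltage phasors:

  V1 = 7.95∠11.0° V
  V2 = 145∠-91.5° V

Step 1 — Convert each phasor to rectangular form:
  V1 = 7.95·(cos(11.0°) + j·sin(11.0°)) = 7.804 + j1.517 V
  V2 = 145·(cos(-91.5°) + j·sin(-91.5°)) = -3.796 - j145 V
Step 2 — Sum components: V_total = 4.008 - j143.4 V.
Step 3 — Convert to polar: |V_total| = 143.5 V, ∠V_total = -88.4°.

V_total = 143.5∠-88.4° V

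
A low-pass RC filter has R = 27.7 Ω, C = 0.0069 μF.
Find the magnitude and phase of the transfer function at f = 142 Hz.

Step 1 — Angular frequency: ω = 2π·142 = 892.2 rad/s.
Step 2 — Transfer function: H(jω) = 1/(1 + jωRC).
Step 3 — Denominator: 1 + jωRC = 1 + j·892.2·27.7·6.9e-09 = 1 + j0.0001705.
Step 4 — H = 1 - j0.0001705.
Step 5 — Magnitude: |H| = 1 (-0.0 dB); phase: φ = -0.0°.

|H| = 1 (-0.0 dB), φ = -0.0°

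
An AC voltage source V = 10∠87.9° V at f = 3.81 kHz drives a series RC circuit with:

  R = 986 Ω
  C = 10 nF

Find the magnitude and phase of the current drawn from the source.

Step 1 — Angular frequency: ω = 2π·f = 2π·3810 = 2.394e+04 rad/s.
Step 2 — Component impedances:
  R: Z = R = 986 Ω
  C: Z = 1/(jωC) = -j/(ω·C) = 0 - j4177 Ω
Step 3 — Series combination: Z_total = R + C = 986 - j4177 Ω = 4292∠-76.7° Ω.
Step 4 — Source phasor: V = 10∠87.9° V = 0.3664 + j9.993 V.
Step 5 — Ohm's law: I = V / Z_total = (0.3664 + j9.993) / (986 - j4177) = -0.002246 + j0.000618 A.
Step 6 — Convert to polar: |I| = 0.00233 A, ∠I = 164.6°.

I = 0.00233∠164.6° A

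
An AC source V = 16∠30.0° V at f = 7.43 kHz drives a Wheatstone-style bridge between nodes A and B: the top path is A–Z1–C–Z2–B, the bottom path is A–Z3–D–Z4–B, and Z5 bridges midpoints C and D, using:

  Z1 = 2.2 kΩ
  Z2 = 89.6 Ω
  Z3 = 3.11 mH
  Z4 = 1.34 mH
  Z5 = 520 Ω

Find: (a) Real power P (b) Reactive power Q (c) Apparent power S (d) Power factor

Step 1 — Angular frequency: ω = 2π·f = 2π·7430 = 4.668e+04 rad/s.
Step 2 — Component impedances:
  Z1: Z = R = 2200 Ω
  Z2: Z = R = 89.6 Ω
  Z3: Z = jωL = j·4.668e+04·0.00311 = 0 + j145.2 Ω
  Z4: Z = jωL = j·4.668e+04·0.00134 = 0 + j62.56 Ω
  Z5: Z = R = 520 Ω
Step 3 — Bridge requires nodal analysis (the Z5 bridge couples midpoints C and D, so the two paths cannot be reduced to a simple series/parallel combination). Setting node B to ground and injecting 1 A at node A, the 3-node admittance system at A, C, D solves to V_A = Z_AB = 23.33 + j204.7 Ω = 206.1∠83.5° Ω.
Step 4 — Source phasor: V = 16∠30.0° V = 13.86 + j8 V.
Step 5 — Current: I = V / Z = 0.04619 - j0.06242 A = 0.07765∠-53.5° A.
Step 6 — Complex power: S = V·I* = 0.1407 + j1.234 VA.
Step 7 — Real power: P = Re(S) = 0.1407 W.
Step 8 — Reactive power: Q = Im(S) = 1.234 VAR.
Step 9 — Apparent power: |S| = 1.242 VA.
Step 10 — Power factor: PF = P/|S| = 0.1132 (lagging).

(a) P = 0.1407 W  (b) Q = 1.234 VAR  (c) S = 1.242 VA  (d) PF = 0.1132 (lagging)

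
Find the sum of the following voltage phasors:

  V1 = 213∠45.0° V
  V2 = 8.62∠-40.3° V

Step 1 — Convert each phasor to rectangular form:
  V1 = 213·(cos(45.0°) + j·sin(45.0°)) = 150.6 + j150.6 V
  V2 = 8.62·(cos(-40.3°) + j·sin(-40.3°)) = 6.574 - j5.575 V
Step 2 — Sum components: V_total = 157.2 + j145 V.
Step 3 — Convert to polar: |V_total| = 213.9 V, ∠V_total = 42.7°.

V_total = 213.9∠42.7° V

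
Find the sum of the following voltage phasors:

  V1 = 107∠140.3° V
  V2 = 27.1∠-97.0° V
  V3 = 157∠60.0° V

Step 1 — Convert each phasor to rectangular form:
  V1 = 107·(cos(140.3°) + j·sin(140.3°)) = -82.33 + j68.35 V
  V2 = 27.1·(cos(-97.0°) + j·sin(-97.0°)) = -3.303 - j26.9 V
  V3 = 157·(cos(60.0°) + j·sin(60.0°)) = 78.5 + j136 V
Step 2 — Sum components: V_total = -7.128 + j177.4 V.
Step 3 — Convert to polar: |V_total| = 177.6 V, ∠V_total = 92.3°.

V_total = 177.6∠92.3° V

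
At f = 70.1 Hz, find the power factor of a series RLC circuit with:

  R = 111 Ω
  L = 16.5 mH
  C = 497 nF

Step 1 — Angular frequency: ω = 2π·f = 2π·70.1 = 440.5 rad/s.
Step 2 — Component impedances:
  R: Z = R = 111 Ω
  L: Z = jωL = j·440.5·0.0165 = 0 + j7.267 Ω
  C: Z = 1/(jωC) = -j/(ω·C) = 0 - j4568 Ω
Step 3 — Series combination: Z_total = R + L + C = 111 - j4561 Ω = 4562∠-88.6° Ω.
Step 4 — Power factor: PF = cos(φ) = Re(Z)/|Z| = 111/4562 = 0.02433.
Step 5 — Type: Im(Z) = -4561 ⇒ leading (phase φ = -88.6°).

PF = 0.02433 (leading, φ = -88.6°)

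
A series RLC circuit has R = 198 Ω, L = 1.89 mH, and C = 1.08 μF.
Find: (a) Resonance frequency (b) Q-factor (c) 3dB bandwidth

Step 1 — Resonance condition Im(Z)=0 gives ω₀ = 1/√(LC).
Step 2 — ω₀ = 1/√(0.00189·1.08e-06) = 2.213e+04 rad/s.
Step 3 — f₀ = ω₀/(2π) = 3523 Hz.
Step 4 — Series Q: Q = ω₀L/R = 2.213e+04·0.00189/198 = 0.2113.
Step 5 — 3dB bandwidth: Δω = ω₀/Q = 1.048e+05 rad/s; BW = Δω/(2π) = 1.667e+04 Hz.

(a) f₀ = 3523 Hz  (b) Q = 0.2113  (c) BW = 1.667e+04 Hz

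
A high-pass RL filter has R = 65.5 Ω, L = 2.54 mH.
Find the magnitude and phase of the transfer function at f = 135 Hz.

Step 1 — Angular frequency: ω = 2π·135 = 848.2 rad/s.
Step 2 — Transfer function: H(jω) = jωL/(R + jωL).
Step 3 — Numerator jωL = j·2.155; denominator R + jωL = 65.5 + j2.155.
Step 4 — H = 0.001081 + j0.03286.
Step 5 — Magnitude: |H| = 0.03288 (-29.7 dB); phase: φ = 88.1°.

|H| = 0.03288 (-29.7 dB), φ = 88.1°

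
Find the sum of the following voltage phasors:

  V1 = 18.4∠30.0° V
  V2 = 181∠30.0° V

Step 1 — Convert each phasor to rectangular form:
  V1 = 18.4·(cos(30.0°) + j·sin(30.0°)) = 15.93 + j9.2 V
  V2 = 181·(cos(30.0°) + j·sin(30.0°)) = 156.8 + j90.5 V
Step 2 — Sum components: V_total = 172.7 + j99.7 V.
Step 3 — Convert to polar: |V_total| = 199.4 V, ∠V_total = 30.0°.

V_total = 199.4∠30.0° V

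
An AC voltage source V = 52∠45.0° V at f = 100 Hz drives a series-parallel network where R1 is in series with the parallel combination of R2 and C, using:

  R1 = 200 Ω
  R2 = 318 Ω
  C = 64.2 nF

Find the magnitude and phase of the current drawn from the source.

Step 1 — Angular frequency: ω = 2π·f = 2π·100 = 628.3 rad/s.
Step 2 — Component impedances:
  R1: Z = R = 200 Ω
  R2: Z = R = 318 Ω
  C: Z = 1/(jωC) = -j/(ω·C) = 0 - j2.479e+04 Ω
Step 3 — Parallel branch: R2 || C = 1/(1/R2 + 1/C) = 317.9 - j4.078 Ω.
Step 4 — Series with R1: Z_total = R1 + (R2 || C) = 517.9 - j4.078 Ω = 518∠-0.5° Ω.
Step 5 — Source phasor: V = 52∠45.0° V = 36.77 + j36.77 V.
Step 6 — Ohm's law: I = V / Z_total = (36.77 + j36.77) / (517.9 - j4.078) = 0.07043 + j0.07155 A.
Step 7 — Convert to polar: |I| = 0.1004 A, ∠I = 45.5°.

I = 0.1004∠45.5° A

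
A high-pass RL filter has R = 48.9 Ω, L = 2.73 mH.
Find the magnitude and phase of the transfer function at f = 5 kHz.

Step 1 — Angular frequency: ω = 2π·5000 = 3.142e+04 rad/s.
Step 2 — Transfer function: H(jω) = jωL/(R + jωL).
Step 3 — Numerator jωL = j·85.77; denominator R + jωL = 48.9 + j85.77.
Step 4 — H = 0.7547 + j0.4303.
Step 5 — Magnitude: |H| = 0.8687 (-1.2 dB); phase: φ = 29.7°.

|H| = 0.8687 (-1.2 dB), φ = 29.7°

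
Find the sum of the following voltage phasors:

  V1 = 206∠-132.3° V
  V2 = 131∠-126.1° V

Step 1 — Convert each phasor to rectangular form:
  V1 = 206·(cos(-132.3°) + j·sin(-132.3°)) = -138.6 - j152.4 V
  V2 = 131·(cos(-126.1°) + j·sin(-126.1°)) = -77.18 - j105.8 V
Step 2 — Sum components: V_total = -215.8 - j258.2 V.
Step 3 — Convert to polar: |V_total| = 336.5 V, ∠V_total = -129.9°.

V_total = 336.5∠-129.9° V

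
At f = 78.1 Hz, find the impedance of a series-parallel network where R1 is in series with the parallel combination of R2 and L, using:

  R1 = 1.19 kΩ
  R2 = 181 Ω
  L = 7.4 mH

Step 1 — Angular frequency: ω = 2π·f = 2π·78.1 = 490.7 rad/s.
Step 2 — Component impedances:
  R1: Z = R = 1190 Ω
  R2: Z = R = 181 Ω
  L: Z = jωL = j·490.7·0.0074 = 0 + j3.631 Ω
Step 3 — Parallel branch: R2 || L = 1/(1/R2 + 1/L) = 0.07282 + j3.63 Ω.
Step 4 — Series with R1: Z_total = R1 + (R2 || L) = 1190 + j3.63 Ω = 1190∠0.2° Ω.

Z = 1190 + j3.63 Ω = 1190∠0.2° Ω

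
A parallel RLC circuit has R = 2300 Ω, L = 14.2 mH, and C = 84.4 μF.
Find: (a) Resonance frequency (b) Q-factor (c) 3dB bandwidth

Step 1 — Resonance: ω₀ = 1/√(LC) = 1/√(0.0142·8.44e-05) = 913.4 rad/s.
Step 2 — f₀ = ω₀/(2π) = 145.4 Hz.
Step 3 — Parallel Q: Q = R/(ω₀L) = 2300/(913.4·0.0142) = 177.3.
Step 4 — Bandwidth: Δω = ω₀/Q = 5.151 rad/s; BW = Δω/(2π) = 0.8199 Hz.

(a) f₀ = 145.4 Hz  (b) Q = 177.3  (c) BW = 0.8199 Hz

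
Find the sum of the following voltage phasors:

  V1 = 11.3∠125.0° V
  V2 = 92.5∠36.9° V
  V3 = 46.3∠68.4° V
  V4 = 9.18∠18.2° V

Step 1 — Convert each phasor to rectangular form:
  V1 = 11.3·(cos(125.0°) + j·sin(125.0°)) = -6.481 + j9.256 V
  V2 = 92.5·(cos(36.9°) + j·sin(36.9°)) = 73.97 + j55.54 V
  V3 = 46.3·(cos(68.4°) + j·sin(68.4°)) = 17.04 + j43.05 V
  V4 = 9.18·(cos(18.2°) + j·sin(18.2°)) = 8.721 + j2.867 V
Step 2 — Sum components: V_total = 93.25 + j110.7 V.
Step 3 — Convert to polar: |V_total| = 144.8 V, ∠V_total = 49.9°.

V_total = 144.8∠49.9° V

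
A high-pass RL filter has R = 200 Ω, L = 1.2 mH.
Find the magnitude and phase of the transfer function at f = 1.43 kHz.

Step 1 — Angular frequency: ω = 2π·1430 = 8985 rad/s.
Step 2 — Transfer function: H(jω) = jωL/(R + jωL).
Step 3 — Numerator jωL = j·10.78; denominator R + jωL = 200 + j10.78.
Step 4 — H = 0.002898 + j0.05375.
Step 5 — Magnitude: |H| = 0.05383 (-25.4 dB); phase: φ = 86.9°.

|H| = 0.05383 (-25.4 dB), φ = 86.9°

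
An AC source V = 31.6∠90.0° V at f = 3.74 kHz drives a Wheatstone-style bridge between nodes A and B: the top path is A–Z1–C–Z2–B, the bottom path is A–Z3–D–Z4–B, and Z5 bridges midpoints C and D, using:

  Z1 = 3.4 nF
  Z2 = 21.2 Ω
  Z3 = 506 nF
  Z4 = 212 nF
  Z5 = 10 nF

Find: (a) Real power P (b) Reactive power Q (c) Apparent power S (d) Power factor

Step 1 — Angular frequency: ω = 2π·f = 2π·3740 = 2.35e+04 rad/s.
Step 2 — Component impedances:
  Z1: Z = 1/(jωC) = -j/(ω·C) = 0 - j1.252e+04 Ω
  Z2: Z = R = 21.2 Ω
  Z3: Z = 1/(jωC) = -j/(ω·C) = 0 - j84.1 Ω
  Z4: Z = 1/(jωC) = -j/(ω·C) = 0 - j200.7 Ω
  Z5: Z = 1/(jωC) = -j/(ω·C) = 0 - j4255 Ω
Step 3 — Bridge requires nodal analysis (the Z5 bridge couples midpoints C and D, so the two paths cannot be reduced to a simple series/parallel combination). Setting node B to ground and injecting 1 A at node A, the 3-node admittance system at A, C, D solves to V_A = Z_AB = 0.09132 - j269.8 Ω = 269.8∠-90.0° Ω.
Step 4 — Source phasor: V = 31.6∠90.0° V = 0 + j31.6 V.
Step 5 — Current: I = V / Z = -0.1171 + j3.963e-05 A = 0.1171∠180.0° A.
Step 6 — Complex power: S = V·I* = 0.001252 - j3.701 VA.
Step 7 — Real power: P = Re(S) = 0.001252 W.
Step 8 — Reactive power: Q = Im(S) = -3.701 VAR.
Step 9 — Apparent power: |S| = 3.701 VA.
Step 10 — Power factor: PF = P/|S| = 0.0003384 (leading).

(a) P = 0.001252 W  (b) Q = -3.701 VAR  (c) S = 3.701 VA  (d) PF = 0.0003384 (leading)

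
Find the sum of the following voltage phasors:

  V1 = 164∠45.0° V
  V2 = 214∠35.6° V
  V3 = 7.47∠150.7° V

Step 1 — Convert each phasor to rectangular form:
  V1 = 164·(cos(45.0°) + j·sin(45.0°)) = 116 + j116 V
  V2 = 214·(cos(35.6°) + j·sin(35.6°)) = 174 + j124.6 V
  V3 = 7.47·(cos(150.7°) + j·sin(150.7°)) = -6.514 + j3.656 V
Step 2 — Sum components: V_total = 283.5 + j244.2 V.
Step 3 — Convert to polar: |V_total| = 374.1 V, ∠V_total = 40.7°.

V_total = 374.1∠40.7° V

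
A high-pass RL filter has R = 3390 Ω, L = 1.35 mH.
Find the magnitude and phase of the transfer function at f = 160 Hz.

Step 1 — Angular frequency: ω = 2π·160 = 1005 rad/s.
Step 2 — Transfer function: H(jω) = jωL/(R + jωL).
Step 3 — Numerator jωL = j·1.357; denominator R + jωL = 3390 + j1.357.
Step 4 — H = 1.603e-07 + j0.0004003.
Step 5 — Magnitude: |H| = 0.0004003 (-68.0 dB); phase: φ = 90.0°.

|H| = 0.0004003 (-68.0 dB), φ = 90.0°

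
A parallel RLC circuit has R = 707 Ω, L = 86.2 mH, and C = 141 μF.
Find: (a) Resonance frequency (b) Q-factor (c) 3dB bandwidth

Step 1 — Resonance: ω₀ = 1/√(LC) = 1/√(0.0862·0.000141) = 286.8 rad/s.
Step 2 — f₀ = ω₀/(2π) = 45.65 Hz.
Step 3 — Parallel Q: Q = R/(ω₀L) = 707/(286.8·0.0862) = 28.59.
Step 4 — Bandwidth: Δω = ω₀/Q = 10.03 rad/s; BW = Δω/(2π) = 1.597 Hz.

(a) f₀ = 45.65 Hz  (b) Q = 28.59  (c) BW = 1.597 Hz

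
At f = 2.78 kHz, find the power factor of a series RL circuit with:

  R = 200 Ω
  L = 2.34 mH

Step 1 — Angular frequency: ω = 2π·f = 2π·2780 = 1.747e+04 rad/s.
Step 2 — Component impedances:
  R: Z = R = 200 Ω
  L: Z = jωL = j·1.747e+04·0.00234 = 0 + j40.87 Ω
Step 3 — Series combination: Z_total = R + L = 200 + j40.87 Ω = 204.1∠11.6° Ω.
Step 4 — Power factor: PF = cos(φ) = Re(Z)/|Z| = 200/204.134 = 0.9797.
Step 5 — Type: Im(Z) = 40.87 ⇒ lagging (phase φ = 11.6°).

PF = 0.9797 (lagging, φ = 11.6°)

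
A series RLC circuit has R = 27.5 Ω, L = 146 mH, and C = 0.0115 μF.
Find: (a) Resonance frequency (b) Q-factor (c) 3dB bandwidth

Step 1 — Resonance condition Im(Z)=0 gives ω₀ = 1/√(LC).
Step 2 — ω₀ = 1/√(0.146·1.15e-08) = 2.44e+04 rad/s.
Step 3 — f₀ = ω₀/(2π) = 3884 Hz.
Step 4 — Series Q: Q = ω₀L/R = 2.44e+04·0.146/27.5 = 129.6.
Step 5 — 3dB bandwidth: Δω = ω₀/Q = 188.4 rad/s; BW = Δω/(2π) = 29.98 Hz.

(a) f₀ = 3884 Hz  (b) Q = 129.6  (c) BW = 29.98 Hz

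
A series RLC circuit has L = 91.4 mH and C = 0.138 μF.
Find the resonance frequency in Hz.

Step 1 — Resonance condition Im(Z)=0 gives ω₀ = 1/√(LC).
Step 2 — ω₀ = 1/√(0.0914·1.38e-07) = 8904 rad/s.
Step 3 — f₀ = ω₀/(2π) = 1417 Hz.

f₀ = 1417 Hz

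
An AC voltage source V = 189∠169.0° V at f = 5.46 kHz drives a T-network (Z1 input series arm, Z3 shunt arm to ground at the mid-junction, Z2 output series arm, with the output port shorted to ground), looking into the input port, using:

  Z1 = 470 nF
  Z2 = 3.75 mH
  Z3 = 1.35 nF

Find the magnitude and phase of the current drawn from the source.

Step 1 — Angular frequency: ω = 2π·f = 2π·5460 = 3.431e+04 rad/s.
Step 2 — Component impedances:
  Z1: Z = 1/(jωC) = -j/(ω·C) = 0 - j62.02 Ω
  Z2: Z = jωL = j·3.431e+04·0.00375 = 0 + j128.6 Ω
  Z3: Z = 1/(jωC) = -j/(ω·C) = 0 - j2.159e+04 Ω
Step 3 — With the output port shorted to ground, the output series arm Z2 runs from the junction to ground; the shunt arm Z3 also runs from the junction to ground. They appear in parallel: Z3 || Z2 = 0 + j129.4 Ω.
Step 4 — Series with input arm Z1: Z_in = Z1 + (Z3 || Z2) = 0 + j67.4 Ω = 67.4∠90.0° Ω.
Step 5 — Source phasor: V = 189∠169.0° V = -185.5 + j36.06 V.
Step 6 — Ohm's law: I = V / Z_total = (-185.5 + j36.06) / (0 + j67.4) = 0.5351 + j2.753 A.
Step 7 — Convert to polar: |I| = 2.804 A, ∠I = 79.0°.

I = 2.804∠79.0° A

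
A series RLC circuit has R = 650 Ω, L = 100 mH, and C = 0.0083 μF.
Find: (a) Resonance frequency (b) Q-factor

Step 1 — Resonance condition Im(Z)=0 gives ω₀ = 1/√(LC).
Step 2 — ω₀ = 1/√(0.1·8.3e-09) = 3.471e+04 rad/s.
Step 3 — f₀ = ω₀/(2π) = 5524 Hz.
Step 4 — Series Q: Q = ω₀L/R = 3.471e+04·0.1/650 = 5.34.

(a) f₀ = 5524 Hz  (b) Q = 5.34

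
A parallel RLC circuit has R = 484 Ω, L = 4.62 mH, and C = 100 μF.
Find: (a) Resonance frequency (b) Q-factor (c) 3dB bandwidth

Step 1 — Resonance: ω₀ = 1/√(LC) = 1/√(0.00462·0.0001) = 1471 rad/s.
Step 2 — f₀ = ω₀/(2π) = 234.2 Hz.
Step 3 — Parallel Q: Q = R/(ω₀L) = 484/(1471·0.00462) = 71.21.
Step 4 — Bandwidth: Δω = ω₀/Q = 20.66 rad/s; BW = Δω/(2π) = 3.288 Hz.

(a) f₀ = 234.2 Hz  (b) Q = 71.21  (c) BW = 3.288 Hz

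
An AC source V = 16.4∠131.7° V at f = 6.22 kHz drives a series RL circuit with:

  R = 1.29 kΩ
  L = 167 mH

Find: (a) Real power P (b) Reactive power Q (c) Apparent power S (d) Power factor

Step 1 — Angular frequency: ω = 2π·f = 2π·6220 = 3.908e+04 rad/s.
Step 2 — Component impedances:
  R: Z = R = 1290 Ω
  L: Z = jωL = j·3.908e+04·0.167 = 0 + j6527 Ω
Step 3 — Series combination: Z_total = R + L = 1290 + j6527 Ω = 6653∠78.8° Ω.
Step 4 — Source phasor: V = 16.4∠131.7° V = -10.91 + j12.24 V.
Step 5 — Current: I = V / Z = 0.001488 + j0.001966 A = 0.002465∠52.9° A.
Step 6 — Complex power: S = V·I* = 0.007839 + j0.03966 VA.
Step 7 — Real power: P = Re(S) = 0.007839 W.
Step 8 — Reactive power: Q = Im(S) = 0.03966 VAR.
Step 9 — Apparent power: |S| = 0.04043 VA.
Step 10 — Power factor: PF = P/|S| = 0.1939 (lagging).

(a) P = 0.007839 W  (b) Q = 0.03966 VAR  (c) S = 0.04043 VA  (d) PF = 0.1939 (lagging)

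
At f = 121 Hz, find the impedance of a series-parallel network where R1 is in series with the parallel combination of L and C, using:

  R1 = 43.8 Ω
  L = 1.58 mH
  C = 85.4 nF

Step 1 — Angular frequency: ω = 2π·f = 2π·121 = 760.3 rad/s.
Step 2 — Component impedances:
  R1: Z = R = 43.8 Ω
  L: Z = jωL = j·760.3·0.00158 = 0 + j1.201 Ω
  C: Z = 1/(jωC) = -j/(ω·C) = 0 - j1.54e+04 Ω
Step 3 — Parallel branch: L || C = 1/(1/L + 1/C) = 0 + j1.201 Ω.
Step 4 — Series with R1: Z_total = R1 + (L || C) = 43.8 + j1.201 Ω = 43.82∠1.6° Ω.

Z = 43.8 + j1.201 Ω = 43.82∠1.6° Ω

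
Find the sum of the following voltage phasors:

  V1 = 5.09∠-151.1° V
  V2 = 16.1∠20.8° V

Step 1 — Convert each phasor to rectangular form:
  V1 = 5.09·(cos(-151.1°) + j·sin(-151.1°)) = -4.456 - j2.46 V
  V2 = 16.1·(cos(20.8°) + j·sin(20.8°)) = 15.05 + j5.717 V
Step 2 — Sum components: V_total = 10.59 + j3.257 V.
Step 3 — Convert to polar: |V_total| = 11.08 V, ∠V_total = 17.1°.

V_total = 11.08∠17.1° V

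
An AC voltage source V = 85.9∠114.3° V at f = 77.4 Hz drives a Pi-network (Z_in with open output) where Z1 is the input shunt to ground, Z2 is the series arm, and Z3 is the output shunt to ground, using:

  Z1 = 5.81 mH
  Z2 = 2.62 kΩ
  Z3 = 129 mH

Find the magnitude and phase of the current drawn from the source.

Step 1 — Angular frequency: ω = 2π·f = 2π·77.4 = 486.3 rad/s.
Step 2 — Component impedances:
  Z1: Z = jωL = j·486.3·0.00581 = 0 + j2.826 Ω
  Z2: Z = R = 2620 Ω
  Z3: Z = jωL = j·486.3·0.129 = 0 + j62.74 Ω
Step 3 — With open output, the series arm Z2 and the output shunt Z3 appear in series to ground: Z2 + Z3 = 2620 + j62.74 Ω.
Step 4 — Parallel with input shunt Z1: Z_in = Z1 || (Z2 + Z3) = 0.003045 + j2.825 Ω = 2.825∠89.9° Ω.
Step 5 — Source phasor: V = 85.9∠114.3° V = -35.35 + j78.29 V.
Step 6 — Ohm's law: I = V / Z_total = (-35.35 + j78.29) / (0.003045 + j2.825) = 27.7 + j12.54 A.
Step 7 — Convert to polar: |I| = 30.4 A, ∠I = 24.4°.

I = 30.4∠24.4° A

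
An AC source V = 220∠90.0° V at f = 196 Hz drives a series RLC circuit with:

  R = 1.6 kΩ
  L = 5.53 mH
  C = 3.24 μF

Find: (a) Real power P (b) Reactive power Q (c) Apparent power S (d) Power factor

Step 1 — Angular frequency: ω = 2π·f = 2π·196 = 1232 rad/s.
Step 2 — Component impedances:
  R: Z = R = 1600 Ω
  L: Z = jωL = j·1232·0.00553 = 0 + j6.81 Ω
  C: Z = 1/(jωC) = -j/(ω·C) = 0 - j250.6 Ω
Step 3 — Series combination: Z_total = R + L + C = 1600 - j243.8 Ω = 1618∠-8.7° Ω.
Step 4 — Source phasor: V = 220∠90.0° V = 0 + j220 V.
Step 5 — Current: I = V / Z = -0.02048 + j0.1344 A = 0.1359∠98.7° A.
Step 6 — Complex power: S = V·I* = 29.56 - j4.505 VA.
Step 7 — Real power: P = Re(S) = 29.56 W.
Step 8 — Reactive power: Q = Im(S) = -4.505 VAR.
Step 9 — Apparent power: |S| = 29.9 VA.
Step 10 — Power factor: PF = P/|S| = 0.9886 (leading).

(a) P = 29.56 W  (b) Q = -4.505 VAR  (c) S = 29.9 VA  (d) PF = 0.9886 (leading)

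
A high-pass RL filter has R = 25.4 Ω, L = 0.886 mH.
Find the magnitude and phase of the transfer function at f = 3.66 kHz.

Step 1 — Angular frequency: ω = 2π·3660 = 2.3e+04 rad/s.
Step 2 — Transfer function: H(jω) = jωL/(R + jωL).
Step 3 — Numerator jωL = j·20.37; denominator R + jωL = 25.4 + j20.37.
Step 4 — H = 0.3915 + j0.4881.
Step 5 — Magnitude: |H| = 0.6257 (-4.1 dB); phase: φ = 51.3°.

|H| = 0.6257 (-4.1 dB), φ = 51.3°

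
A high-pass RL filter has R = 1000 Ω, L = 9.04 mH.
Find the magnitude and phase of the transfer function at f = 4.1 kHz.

Step 1 — Angular frequency: ω = 2π·4100 = 2.576e+04 rad/s.
Step 2 — Transfer function: H(jω) = jωL/(R + jωL).
Step 3 — Numerator jωL = j·232.9; denominator R + jωL = 1000 + j232.9.
Step 4 — H = 0.05144 + j0.2209.
Step 5 — Magnitude: |H| = 0.2268 (-12.9 dB); phase: φ = 76.9°.

|H| = 0.2268 (-12.9 dB), φ = 76.9°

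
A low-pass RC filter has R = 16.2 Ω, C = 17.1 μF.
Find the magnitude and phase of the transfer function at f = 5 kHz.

Step 1 — Angular frequency: ω = 2π·5000 = 3.142e+04 rad/s.
Step 2 — Transfer function: H(jω) = 1/(1 + jωRC).
Step 3 — Denominator: 1 + jωRC = 1 + j·3.142e+04·16.2·1.71e-05 = 1 + j8.703.
Step 4 — H = 0.01303 - j0.1134.
Step 5 — Magnitude: |H| = 0.1142 (-18.9 dB); phase: φ = -83.4°.

|H| = 0.1142 (-18.9 dB), φ = -83.4°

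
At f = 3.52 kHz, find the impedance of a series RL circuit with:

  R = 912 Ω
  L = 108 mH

Step 1 — Angular frequency: ω = 2π·f = 2π·3520 = 2.212e+04 rad/s.
Step 2 — Component impedances:
  R: Z = R = 912 Ω
  L: Z = jωL = j·2.212e+04·0.108 = 0 + j2389 Ω
Step 3 — Series combination: Z_total = R + L = 912 + j2389 Ω = 2557∠69.1° Ω.

Z = 912 + j2389 Ω = 2557∠69.1° Ω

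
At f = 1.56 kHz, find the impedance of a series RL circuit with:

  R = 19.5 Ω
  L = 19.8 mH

Step 1 — Angular frequency: ω = 2π·f = 2π·1560 = 9802 rad/s.
Step 2 — Component impedances:
  R: Z = R = 19.5 Ω
  L: Z = jωL = j·9802·0.0198 = 0 + j194.1 Ω
Step 3 — Series combination: Z_total = R + L = 19.5 + j194.1 Ω = 195.1∠84.3° Ω.

Z = 19.5 + j194.1 Ω = 195.1∠84.3° Ω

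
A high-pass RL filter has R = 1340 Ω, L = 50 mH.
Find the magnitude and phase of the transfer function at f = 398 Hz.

Step 1 — Angular frequency: ω = 2π·398 = 2501 rad/s.
Step 2 — Transfer function: H(jω) = jωL/(R + jωL).
Step 3 — Numerator jωL = j·125; denominator R + jωL = 1340 + j125.
Step 4 — H = 0.008632 + j0.0925.
Step 5 — Magnitude: |H| = 0.09291 (-20.6 dB); phase: φ = 84.7°.

|H| = 0.09291 (-20.6 dB), φ = 84.7°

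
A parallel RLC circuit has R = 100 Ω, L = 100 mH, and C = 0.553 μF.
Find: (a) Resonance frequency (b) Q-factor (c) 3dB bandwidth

Step 1 — Resonance: ω₀ = 1/√(LC) = 1/√(0.1·5.53e-07) = 4252 rad/s.
Step 2 — f₀ = ω₀/(2π) = 676.8 Hz.
Step 3 — Parallel Q: Q = R/(ω₀L) = 100/(4252·0.1) = 0.2352.
Step 4 — Bandwidth: Δω = ω₀/Q = 1.808e+04 rad/s; BW = Δω/(2π) = 2878 Hz.

(a) f₀ = 676.8 Hz  (b) Q = 0.2352  (c) BW = 2878 Hz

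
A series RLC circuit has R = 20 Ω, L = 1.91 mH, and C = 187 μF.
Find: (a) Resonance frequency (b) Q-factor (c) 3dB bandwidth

Step 1 — Resonance: ω₀ = 1/√(LC) = 1/√(0.00191·0.000187) = 1673 rad/s.
Step 2 — f₀ = ω₀/(2π) = 266.3 Hz.
Step 3 — Series Q: Q = ω₀L/R = 1673·0.00191/20 = 0.1598.
Step 4 — Bandwidth: Δω = ω₀/Q = 1.047e+04 rad/s; BW = Δω/(2π) = 1667 Hz.

(a) f₀ = 266.3 Hz  (b) Q = 0.1598  (c) BW = 1667 Hz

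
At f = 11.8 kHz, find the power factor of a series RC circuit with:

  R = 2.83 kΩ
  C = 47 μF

Step 1 — Angular frequency: ω = 2π·f = 2π·1.18e+04 = 7.414e+04 rad/s.
Step 2 — Component impedances:
  R: Z = R = 2830 Ω
  C: Z = 1/(jωC) = -j/(ω·C) = 0 - j0.287 Ω
Step 3 — Series combination: Z_total = R + C = 2830 - j0.287 Ω = 2830∠-0.0° Ω.
Step 4 — Power factor: PF = cos(φ) = Re(Z)/|Z| = 2830/2830 = 1.
Step 5 — Type: Im(Z) = -0.287 ⇒ leading (phase φ = -0.0°).

PF = 1 (leading, φ = -0.0°)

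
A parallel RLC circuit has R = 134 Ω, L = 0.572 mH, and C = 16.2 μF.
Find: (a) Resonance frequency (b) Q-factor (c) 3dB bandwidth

Step 1 — Resonance: ω₀ = 1/√(LC) = 1/√(0.000572·1.62e-05) = 1.039e+04 rad/s.
Step 2 — f₀ = ω₀/(2π) = 1653 Hz.
Step 3 — Parallel Q: Q = R/(ω₀L) = 134/(1.039e+04·0.000572) = 22.55.
Step 4 — Bandwidth: Δω = ω₀/Q = 460.7 rad/s; BW = Δω/(2π) = 73.32 Hz.

(a) f₀ = 1653 Hz  (b) Q = 22.55  (c) BW = 73.32 Hz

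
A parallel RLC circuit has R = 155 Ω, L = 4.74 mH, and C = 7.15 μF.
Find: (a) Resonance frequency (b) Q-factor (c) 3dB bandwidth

Step 1 — Resonance: ω₀ = 1/√(LC) = 1/√(0.00474·7.15e-06) = 5432 rad/s.
Step 2 — f₀ = ω₀/(2π) = 864.5 Hz.
Step 3 — Parallel Q: Q = R/(ω₀L) = 155/(5432·0.00474) = 6.02.
Step 4 — Bandwidth: Δω = ω₀/Q = 902.3 rad/s; BW = Δω/(2π) = 143.6 Hz.

(a) f₀ = 864.5 Hz  (b) Q = 6.02  (c) BW = 143.6 Hz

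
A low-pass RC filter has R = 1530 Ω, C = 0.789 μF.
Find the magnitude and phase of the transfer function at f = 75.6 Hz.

Step 1 — Angular frequency: ω = 2π·75.6 = 475 rad/s.
Step 2 — Transfer function: H(jω) = 1/(1 + jωRC).
Step 3 — Denominator: 1 + jωRC = 1 + j·475·1530·7.89e-07 = 1 + j0.5734.
Step 4 — H = 0.7526 - j0.4315.
Step 5 — Magnitude: |H| = 0.8675 (-1.2 dB); phase: φ = -29.8°.

|H| = 0.8675 (-1.2 dB), φ = -29.8°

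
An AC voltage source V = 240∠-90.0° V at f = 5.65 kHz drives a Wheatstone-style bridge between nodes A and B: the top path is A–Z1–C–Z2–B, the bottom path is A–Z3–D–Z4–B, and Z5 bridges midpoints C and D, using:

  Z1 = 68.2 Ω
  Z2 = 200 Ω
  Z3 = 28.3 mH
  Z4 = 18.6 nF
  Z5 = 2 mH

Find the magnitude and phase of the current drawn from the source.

Step 1 — Angular frequency: ω = 2π·f = 2π·5650 = 3.55e+04 rad/s.
Step 2 — Component impedances:
  Z1: Z = R = 68.2 Ω
  Z2: Z = R = 200 Ω
  Z3: Z = jωL = j·3.55e+04·0.0283 = 0 + j1005 Ω
  Z4: Z = 1/(jωC) = -j/(ω·C) = 0 - j1514 Ω
  Z5: Z = jωL = j·3.55e+04·0.002 = 0 + j71 Ω
Step 3 — Bridge requires nodal analysis (the Z5 bridge couples midpoints C and D, so the two paths cannot be reduced to a simple series/parallel combination). Setting node B to ground and injecting 1 A at node A, the 3-node admittance system at A, C, D solves to V_A = Z_AB = 264.1 - j24.04 Ω = 265.2∠-5.2° Ω.
Step 4 — Source phasor: V = 240∠-90.0° V = 0 - j240 V.
Step 5 — Ohm's law: I = V / Z_total = (0 - j240) / (264.1 - j24.04) = 0.08204 - j0.9013 A.
Step 6 — Convert to polar: |I| = 0.9051 A, ∠I = -84.8°.

I = 0.9051∠-84.8° A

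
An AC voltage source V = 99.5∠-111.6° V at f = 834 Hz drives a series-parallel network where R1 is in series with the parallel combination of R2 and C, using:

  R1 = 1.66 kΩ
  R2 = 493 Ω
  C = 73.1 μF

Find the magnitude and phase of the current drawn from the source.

Step 1 — Angular frequency: ω = 2π·f = 2π·834 = 5240 rad/s.
Step 2 — Component impedances:
  R1: Z = R = 1660 Ω
  R2: Z = R = 493 Ω
  C: Z = 1/(jωC) = -j/(ω·C) = 0 - j2.611 Ω
Step 3 — Parallel branch: R2 || C = 1/(1/R2 + 1/C) = 0.01382 - j2.611 Ω.
Step 4 — Series with R1: Z_total = R1 + (R2 || C) = 1660 - j2.611 Ω = 1660∠-0.1° Ω.
Step 5 — Source phasor: V = 99.5∠-111.6° V = -36.63 - j92.51 V.
Step 6 — Ohm's law: I = V / Z_total = (-36.63 - j92.51) / (1660 - j2.611) = -0.02198 - j0.05576 A.
Step 7 — Convert to polar: |I| = 0.05994 A, ∠I = -111.5°.

I = 0.05994∠-111.5° A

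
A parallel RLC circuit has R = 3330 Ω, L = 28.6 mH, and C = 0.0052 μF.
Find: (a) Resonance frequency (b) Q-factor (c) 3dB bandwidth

Step 1 — Resonance: ω₀ = 1/√(LC) = 1/√(0.0286·5.2e-09) = 8.2e+04 rad/s.
Step 2 — f₀ = ω₀/(2π) = 1.305e+04 Hz.
Step 3 — Parallel Q: Q = R/(ω₀L) = 3330/(8.2e+04·0.0286) = 1.42.
Step 4 — Bandwidth: Δω = ω₀/Q = 5.775e+04 rad/s; BW = Δω/(2π) = 9191 Hz.

(a) f₀ = 1.305e+04 Hz  (b) Q = 1.42  (c) BW = 9191 Hz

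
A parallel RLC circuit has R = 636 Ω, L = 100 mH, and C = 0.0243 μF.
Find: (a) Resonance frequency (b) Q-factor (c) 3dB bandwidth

Step 1 — Resonance: ω₀ = 1/√(LC) = 1/√(0.1·2.43e-08) = 2.029e+04 rad/s.
Step 2 — f₀ = ω₀/(2π) = 3229 Hz.
Step 3 — Parallel Q: Q = R/(ω₀L) = 636/(2.029e+04·0.1) = 0.3135.
Step 4 — Bandwidth: Δω = ω₀/Q = 6.47e+04 rad/s; BW = Δω/(2π) = 1.03e+04 Hz.

(a) f₀ = 3229 Hz  (b) Q = 0.3135  (c) BW = 1.03e+04 Hz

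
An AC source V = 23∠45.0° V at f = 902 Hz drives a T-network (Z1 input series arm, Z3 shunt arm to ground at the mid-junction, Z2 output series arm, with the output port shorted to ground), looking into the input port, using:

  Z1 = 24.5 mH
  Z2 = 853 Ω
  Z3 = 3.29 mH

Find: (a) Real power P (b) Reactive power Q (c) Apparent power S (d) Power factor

Step 1 — Angular frequency: ω = 2π·f = 2π·902 = 5667 rad/s.
Step 2 — Component impedances:
  Z1: Z = jωL = j·5667·0.0245 = 0 + j138.9 Ω
  Z2: Z = R = 853 Ω
  Z3: Z = jωL = j·5667·0.00329 = 0 + j18.65 Ω
Step 3 — With the output port shorted to ground, the output series arm Z2 runs from the junction to ground; the shunt arm Z3 also runs from the junction to ground. They appear in parallel: Z3 || Z2 = 0.4074 + j18.64 Ω.
Step 4 — Series with input arm Z1: Z_in = Z1 + (Z3 || Z2) = 0.4074 + j157.5 Ω = 157.5∠89.9° Ω.
Step 5 — Source phasor: V = 23∠45.0° V = 16.26 + j16.26 V.
Step 6 — Current: I = V / Z = 0.1035 - j0.103 A = 0.146∠-44.9° A.
Step 7 — Complex power: S = V·I* = 0.008689 + j3.359 VA.
Step 8 — Real power: P = Re(S) = 0.008689 W.
Step 9 — Reactive power: Q = Im(S) = 3.359 VAR.
Step 10 — Apparent power: |S| = 3.359 VA.
Step 11 — Power factor: PF = P/|S| = 0.002587 (lagging).

(a) P = 0.008689 W  (b) Q = 3.359 VAR  (c) S = 3.359 VA  (d) PF = 0.002587 (lagging)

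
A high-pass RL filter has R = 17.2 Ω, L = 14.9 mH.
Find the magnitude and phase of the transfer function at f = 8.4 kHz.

Step 1 — Angular frequency: ω = 2π·8400 = 5.278e+04 rad/s.
Step 2 — Transfer function: H(jω) = jωL/(R + jωL).
Step 3 — Numerator jωL = j·786.4; denominator R + jωL = 17.2 + j786.4.
Step 4 — H = 0.9995 + j0.02186.
Step 5 — Magnitude: |H| = 0.9998 (-0.0 dB); phase: φ = 1.3°.

|H| = 0.9998 (-0.0 dB), φ = 1.3°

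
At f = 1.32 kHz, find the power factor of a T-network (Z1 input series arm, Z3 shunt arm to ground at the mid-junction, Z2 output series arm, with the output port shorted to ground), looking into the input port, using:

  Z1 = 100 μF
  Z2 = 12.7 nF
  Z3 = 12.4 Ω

Step 1 — Angular frequency: ω = 2π·f = 2π·1320 = 8294 rad/s.
Step 2 — Component impedances:
  Z1: Z = 1/(jωC) = -j/(ω·C) = 0 - j1.206 Ω
  Z2: Z = 1/(jωC) = -j/(ω·C) = 0 - j9494 Ω
  Z3: Z = R = 12.4 Ω
Step 3 — With the output port shorted to ground, the output series arm Z2 runs from the junction to ground; the shunt arm Z3 also runs from the junction to ground. They appear in parallel: Z3 || Z2 = 12.4 - j0.0162 Ω.
Step 4 — Series with input arm Z1: Z_in = Z1 + (Z3 || Z2) = 12.4 - j1.222 Ω = 12.46∠-5.6° Ω.
Step 5 — Power factor: PF = cos(φ) = Re(Z)/|Z| = 12.4/12.46 = 0.9952.
Step 6 — Type: Im(Z) = -1.222 ⇒ leading (phase φ = -5.6°).

PF = 0.9952 (leading, φ = -5.6°)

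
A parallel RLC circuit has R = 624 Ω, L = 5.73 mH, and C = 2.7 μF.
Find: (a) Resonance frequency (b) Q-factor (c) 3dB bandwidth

Step 1 — Resonance: ω₀ = 1/√(LC) = 1/√(0.00573·2.7e-06) = 8040 rad/s.
Step 2 — f₀ = ω₀/(2π) = 1280 Hz.
Step 3 — Parallel Q: Q = R/(ω₀L) = 624/(8040·0.00573) = 13.55.
Step 4 — Bandwidth: Δω = ω₀/Q = 593.5 rad/s; BW = Δω/(2π) = 94.47 Hz.

(a) f₀ = 1280 Hz  (b) Q = 13.55  (c) BW = 94.47 Hz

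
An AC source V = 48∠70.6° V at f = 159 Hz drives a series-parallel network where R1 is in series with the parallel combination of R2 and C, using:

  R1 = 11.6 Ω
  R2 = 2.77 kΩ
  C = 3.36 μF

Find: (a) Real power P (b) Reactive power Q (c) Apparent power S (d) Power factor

Step 1 — Angular frequency: ω = 2π·f = 2π·159 = 999 rad/s.
Step 2 — Component impedances:
  R1: Z = R = 11.6 Ω
  R2: Z = R = 2770 Ω
  C: Z = 1/(jωC) = -j/(ω·C) = 0 - j297.9 Ω
Step 3 — Parallel branch: R2 || C = 1/(1/R2 + 1/C) = 31.67 - j294.5 Ω.
Step 4 — Series with R1: Z_total = R1 + (R2 || C) = 43.27 - j294.5 Ω = 297.7∠-81.6° Ω.
Step 5 — Source phasor: V = 48∠70.6° V = 15.94 + j45.27 V.
Step 6 — Current: I = V / Z = -0.1427 + j0.07511 A = 0.1613∠152.2° A.
Step 7 — Complex power: S = V·I* = 1.125 - j7.658 VA.
Step 8 — Real power: P = Re(S) = 1.125 W.
Step 9 — Reactive power: Q = Im(S) = -7.658 VAR.
Step 10 — Apparent power: |S| = 7.74 VA.
Step 11 — Power factor: PF = P/|S| = 0.1454 (leading).

(a) P = 1.125 W  (b) Q = -7.658 VAR  (c) S = 7.74 VA  (d) PF = 0.1454 (leading)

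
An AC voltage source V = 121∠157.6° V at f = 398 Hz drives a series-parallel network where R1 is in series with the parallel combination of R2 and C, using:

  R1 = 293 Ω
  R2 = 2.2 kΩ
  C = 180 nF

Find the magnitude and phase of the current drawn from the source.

Step 1 — Angular frequency: ω = 2π·f = 2π·398 = 2501 rad/s.
Step 2 — Component impedances:
  R1: Z = R = 293 Ω
  R2: Z = R = 2200 Ω
  C: Z = 1/(jωC) = -j/(ω·C) = 0 - j2222 Ω
Step 3 — Parallel branch: R2 || C = 1/(1/R2 + 1/C) = 1111 - j1100 Ω.
Step 4 — Series with R1: Z_total = R1 + (R2 || C) = 1404 - j1100 Ω = 1783∠-38.1° Ω.
Step 5 — Source phasor: V = 121∠157.6° V = -111.9 + j46.11 V.
Step 6 — Ohm's law: I = V / Z_total = (-111.9 + j46.11) / (1404 - j1100) = -0.06532 - j0.01834 A.
Step 7 — Convert to polar: |I| = 0.06785 A, ∠I = -164.3°.

I = 0.06785∠-164.3° A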